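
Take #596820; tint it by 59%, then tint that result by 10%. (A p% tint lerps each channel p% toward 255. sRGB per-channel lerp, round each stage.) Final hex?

#C2C7AD

#596820 is rgb(89, 104, 32).
Per channel, c → c + 0.59(255 − c):
  R: 89 + 0.59×(255−89) = 89 + 97.94 = 186.94 → 187
  G: 104 + 89.09 = 193.09 → 193
  B: 32 + 0.59×(255−32) = 32 + 131.57 = 163.57 → 164
After the tint: rgb(187, 193, 164) = #BBC1A4.
Per channel, c → c + 0.1(255 − c):
  R: 187 + 0.1×(255−187) = 187 + 6.8 = 193.8 → 194
  G: 193 + 0.1×(255−193) = 193 + 6.2 = 199.2 → 199
  B: 164 + 0.1×(255−164) = 164 + 9.1 = 173.1 → 173
rgb(194, 199, 173) = #C2C7AD.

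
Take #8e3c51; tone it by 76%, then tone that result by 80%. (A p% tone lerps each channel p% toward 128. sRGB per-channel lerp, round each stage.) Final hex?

#8e3c51 is rgb(142, 60, 81).
Per channel, c → c + 0.76(128 − c):
  R: 142 − 10.64 = 131.36 → 131
  G: 60 + 0.76×(128−60) = 60 + 51.68 = 111.68 → 112
  B: 81 + 35.72 = 116.72 → 117
After the tone: rgb(131, 112, 117) = #837075.
Per channel, c → c + 0.8(128 − c):
  R: 131 − 2.4 = 128.6 → 129
  G: 112 + 0.8×(128−112) = 112 + 12.8 = 124.8 → 125
  B: 117 + 0.8×(128−117) = 117 + 8.8 = 125.8 → 126
rgb(129, 125, 126) = #817d7e.

#817d7e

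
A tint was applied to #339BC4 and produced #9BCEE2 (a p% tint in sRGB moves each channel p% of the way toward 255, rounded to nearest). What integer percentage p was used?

#339BC4 is rgb(51, 155, 196); #9BCEE2 is rgb(155, 206, 226).
On the R channel (widest range): 155 ≈ 51 + (p/100)(255 − 51), so p ≈ 100×(155 − 51)/(255 − 51) = 10400/204 = 50.98.
p = 51 reproduces all three channels after rounding.

51%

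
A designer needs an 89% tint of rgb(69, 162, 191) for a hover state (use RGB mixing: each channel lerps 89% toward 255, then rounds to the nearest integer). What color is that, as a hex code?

#EBF5F8

An 89% tint moves each channel 89% toward 255:
  R: 69 + 165.54 = 234.54 → 235
  G: 162 + 0.89×(255−162) = 162 + 82.77 = 244.77 → 245
  B: 191 + 56.96 = 247.96 → 248
rgb(235, 245, 248) = #EBF5F8.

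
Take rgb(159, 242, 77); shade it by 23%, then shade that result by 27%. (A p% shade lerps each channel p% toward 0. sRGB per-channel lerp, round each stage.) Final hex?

Per channel, c → c + 0.23(0 − c):
  R: 159 + 0.23×(0−159) = 159 − 36.57 = 122.43 → 122
  G: 242 − 55.66 = 186.34 → 186
  B: 77 + 0.23×(0−77) = 77 − 17.71 = 59.29 → 59
After the shade: rgb(122, 186, 59) = #7aba3b.
Lerp each channel 27% toward 0:
  R: 122 − 32.94 = 89.06 → 89
  G: 186 + 0.27×(0−186) = 186 − 50.22 = 135.78 → 136
  B: 59 + 0.27×(0−59) = 59 − 15.93 = 43.07 → 43
rgb(89, 136, 43) = #59882b.

#59882b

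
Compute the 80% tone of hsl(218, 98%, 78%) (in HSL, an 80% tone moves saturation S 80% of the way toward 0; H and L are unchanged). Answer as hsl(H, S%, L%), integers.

S moves 80% from 98 toward 0: 98 − 78.4 = 19.6 → 20.
H and L are unchanged.

hsl(218, 20%, 78%)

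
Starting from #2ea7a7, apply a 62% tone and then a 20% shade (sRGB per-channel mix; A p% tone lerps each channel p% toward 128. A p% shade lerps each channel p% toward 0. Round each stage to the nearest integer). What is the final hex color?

#4e7272

#2ea7a7 is rgb(46, 167, 167).
Per channel, c → c + 0.62(128 − c):
  R: 46 + 0.62×(128−46) = 46 + 50.84 = 96.84 → 97
  G: 167 − 24.18 = 142.82 → 143
  B: 167 − 24.18 = 142.82 → 143
After the tone: rgb(97, 143, 143) = #618f8f.
A 20% shade moves each channel 20% toward 0:
  R: 97 + 0.2×(0−97) = 97 − 19.4 = 77.6 → 78
  G: 143 − 28.6 = 114.4 → 114
  B: 143 − 28.6 = 114.4 → 114
rgb(78, 114, 114) = #4e7272.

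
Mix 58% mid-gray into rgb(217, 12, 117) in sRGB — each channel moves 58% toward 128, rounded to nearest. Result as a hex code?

Per channel, c → c + 0.58(128 − c):
  R: 217 + 0.58×(128−217) = 217 − 51.62 = 165.38 → 165
  G: 12 + 0.58×(128−12) = 12 + 67.28 = 79.28 → 79
  B: 117 + 6.38 = 123.38 → 123
rgb(165, 79, 123) = #A54F7B.

#A54F7B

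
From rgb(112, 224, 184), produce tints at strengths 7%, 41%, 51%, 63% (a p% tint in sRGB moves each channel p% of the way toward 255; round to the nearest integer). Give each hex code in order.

#7ae2bd, #abedd5, #b9f0dc, #caf4e5

7%: (112 + 10.01 = 122.01→122, 224 + 2.17 = 226.17→226, 184 + 4.97 = 188.97→189) → #7ae2bd
41%: (112 + 58.63 = 170.63→171, 224 + 12.71 = 236.71→237, 184 + 29.11 = 213.11→213) → #abedd5
51%: (112 + 72.93 = 184.93→185, 224 + 15.81 = 239.81→240, 184 + 36.21 = 220.21→220) → #b9f0dc
63%: (112 + 90.09 = 202.09→202, 224 + 19.53 = 243.53→244, 184 + 44.73 = 228.73→229) → #caf4e5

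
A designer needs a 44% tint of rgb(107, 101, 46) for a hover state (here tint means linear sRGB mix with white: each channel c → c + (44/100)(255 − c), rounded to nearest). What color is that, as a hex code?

#ACA98A

A 44% tint moves each channel 44% toward 255:
  R: 107 + 0.44×(255−107) = 107 + 65.12 = 172.12 → 172
  G: 101 + 67.76 = 168.76 → 169
  B: 46 + 0.44×(255−46) = 46 + 91.96 = 137.96 → 138
rgb(172, 169, 138) = #ACA98A.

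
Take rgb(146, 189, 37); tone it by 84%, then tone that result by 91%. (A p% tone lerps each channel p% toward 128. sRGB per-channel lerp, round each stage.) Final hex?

#80817f

Lerp each channel 84% toward 128:
  R: 146 + 0.84×(128−146) = 146 − 15.12 = 130.88 → 131
  G: 189 + 0.84×(128−189) = 189 − 51.24 = 137.76 → 138
  B: 37 + 0.84×(128−37) = 37 + 76.44 = 113.44 → 113
After the tone: rgb(131, 138, 113) = #838a71.
Lerp each channel 91% toward 128:
  R: 131 + 0.91×(128−131) = 131 − 2.73 = 128.27 → 128
  G: 138 − 9.1 = 128.9 → 129
  B: 113 + 0.91×(128−113) = 113 + 13.65 = 126.65 → 127
rgb(128, 129, 127) = #80817f.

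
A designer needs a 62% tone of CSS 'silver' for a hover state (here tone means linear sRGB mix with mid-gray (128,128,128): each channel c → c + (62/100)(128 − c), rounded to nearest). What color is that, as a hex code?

#989898

CSS silver is rgb(192, 192, 192).
Per channel, c → c + 0.62(128 − c):
  R: 192 − 39.68 = 152.32 → 152
  G: 192 − 39.68 = 152.32 → 152
  B: 192 − 39.68 = 152.32 → 152
rgb(152, 152, 152) = #989898.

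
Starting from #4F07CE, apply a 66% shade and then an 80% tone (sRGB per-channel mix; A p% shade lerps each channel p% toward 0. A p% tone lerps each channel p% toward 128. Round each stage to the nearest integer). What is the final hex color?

#6C6774

#4F07CE is rgb(79, 7, 206).
Per channel, c → c + 0.66(0 − c):
  R: 79 + 0.66×(0−79) = 79 − 52.14 = 26.86 → 27
  G: 7 + 0.66×(0−7) = 7 − 4.62 = 2.38 → 2
  B: 206 + 0.66×(0−206) = 206 − 135.96 = 70.04 → 70
After the shade: rgb(27, 2, 70) = #1B0246.
An 80% tone moves each channel 80% toward 128:
  R: 27 + 0.8×(128−27) = 27 + 80.8 = 107.8 → 108
  G: 2 + 100.8 = 102.8 → 103
  B: 70 + 0.8×(128−70) = 70 + 46.4 = 116.4 → 116
rgb(108, 103, 116) = #6C6774.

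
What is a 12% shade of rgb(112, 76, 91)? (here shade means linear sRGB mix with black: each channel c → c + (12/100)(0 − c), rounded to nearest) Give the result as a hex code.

Lerp each channel 12% toward 0:
  R: 112 + 0.12×(0−112) = 112 − 13.44 = 98.56 → 99
  G: 76 + 0.12×(0−76) = 76 − 9.12 = 66.88 → 67
  B: 91 + 0.12×(0−91) = 91 − 10.92 = 80.08 → 80
rgb(99, 67, 80) = #634350.

#634350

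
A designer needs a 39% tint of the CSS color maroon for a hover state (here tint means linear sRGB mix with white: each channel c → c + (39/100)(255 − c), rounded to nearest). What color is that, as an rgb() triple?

rgb(178, 99, 99)

CSS maroon is rgb(128, 0, 0).
Per channel, c → c + 0.39(255 − c):
  R: 128 + 49.53 = 177.53 → 178
  G: 0 + 0.39×(255−0) = 0 + 99.45 = 99.45 → 99
  B: 0 + 0.39×(255−0) = 0 + 99.45 = 99.45 → 99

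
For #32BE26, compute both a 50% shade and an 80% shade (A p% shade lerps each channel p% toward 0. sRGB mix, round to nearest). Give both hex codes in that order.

#32BE26 is rgb(50, 190, 38).
50% shade:
  R: 50 + 0.5×(0−50) = 50 − 25 = 25 → 25
  G: 190 − 95 = 95 → 95
  B: 38 + 0.5×(0−38) = 38 − 19 = 19 → 19
  → #195F13
80% shade:
  R: 50 − 40 = 10 → 10
  G: 190 + 0.8×(0−190) = 190 − 152 = 38 → 38
  B: 38 + 0.8×(0−38) = 38 − 30.4 = 7.6 → 8
  → #0A2608

#195F13, #0A2608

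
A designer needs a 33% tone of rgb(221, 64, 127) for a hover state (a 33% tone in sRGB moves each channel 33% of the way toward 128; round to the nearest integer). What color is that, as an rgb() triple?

Lerp each channel 33% toward 128:
  R: 221 + 0.33×(128−221) = 221 − 30.69 = 190.31 → 190
  G: 64 + 21.12 = 85.12 → 85
  B: 127 + 0.33×(128−127) = 127 + 0.33 = 127.33 → 127

rgb(190, 85, 127)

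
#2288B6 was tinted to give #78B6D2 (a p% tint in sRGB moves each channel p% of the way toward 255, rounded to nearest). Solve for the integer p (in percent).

39%

#2288B6 is rgb(34, 136, 182); #78B6D2 is rgb(120, 182, 210).
On the R channel (widest range): 120 ≈ 34 + (p/100)(255 − 34), so p ≈ 100×(120 − 34)/(255 − 34) = 8600/221 = 38.91.
p = 39 reproduces all three channels after rounding.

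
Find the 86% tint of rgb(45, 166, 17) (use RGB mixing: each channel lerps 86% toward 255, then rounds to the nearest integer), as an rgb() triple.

rgb(226, 243, 222)

Per channel, c → c + 0.86(255 − c):
  R: 45 + 180.6 = 225.6 → 226
  G: 166 + 0.86×(255−166) = 166 + 76.54 = 242.54 → 243
  B: 17 + 204.68 = 221.68 → 222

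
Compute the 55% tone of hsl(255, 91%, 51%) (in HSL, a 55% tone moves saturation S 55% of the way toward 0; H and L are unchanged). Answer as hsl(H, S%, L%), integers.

S moves 55% from 91 toward 0: 91 − 50.05 = 40.95 → 41.
H and L are unchanged.

hsl(255, 41%, 51%)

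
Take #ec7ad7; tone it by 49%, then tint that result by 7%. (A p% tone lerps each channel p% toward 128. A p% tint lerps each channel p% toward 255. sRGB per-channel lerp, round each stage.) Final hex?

#bc86b2

#ec7ad7 is rgb(236, 122, 215).
Per channel, c → c + 0.49(128 − c):
  R: 236 − 52.92 = 183.08 → 183
  G: 122 + 2.94 = 124.94 → 125
  B: 215 + 0.49×(128−215) = 215 − 42.63 = 172.37 → 172
After the tone: rgb(183, 125, 172) = #b77dac.
Lerp each channel 7% toward 255:
  R: 183 + 0.07×(255−183) = 183 + 5.04 = 188.04 → 188
  G: 125 + 0.07×(255−125) = 125 + 9.1 = 134.1 → 134
  B: 172 + 0.07×(255−172) = 172 + 5.81 = 177.81 → 178
rgb(188, 134, 178) = #bc86b2.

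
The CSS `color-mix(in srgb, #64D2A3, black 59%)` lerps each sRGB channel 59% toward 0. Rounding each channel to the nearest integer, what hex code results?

#295643

#64D2A3 is rgb(100, 210, 163).
A 59% shade moves each channel 59% toward 0:
  R: 100 − 59 = 41 → 41
  G: 210 − 123.9 = 86.1 → 86
  B: 163 + 0.59×(0−163) = 163 − 96.17 = 66.83 → 67
rgb(41, 86, 67) = #295643.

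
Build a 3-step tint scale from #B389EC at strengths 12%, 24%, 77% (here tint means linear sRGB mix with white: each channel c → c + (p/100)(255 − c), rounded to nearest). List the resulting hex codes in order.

#BC97EE, #C5A5F1, #EEE4FB

#B389EC is rgb(179, 137, 236).
12%: (179 + 9.12 = 188.12→188, 137 + 14.16 = 151.16→151, 236 + 2.28 = 238.28→238) → #BC97EE
24%: (179 + 18.24 = 197.24→197, 137 + 28.32 = 165.32→165, 236 + 4.56 = 240.56→241) → #C5A5F1
77%: (179 + 58.52 = 237.52→238, 137 + 90.86 = 227.86→228, 236 + 14.63 = 250.63→251) → #EEE4FB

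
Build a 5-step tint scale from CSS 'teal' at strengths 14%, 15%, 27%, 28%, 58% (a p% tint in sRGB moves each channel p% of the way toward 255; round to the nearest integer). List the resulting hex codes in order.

CSS teal is rgb(0, 128, 128).
14%: (0 + 35.7 = 35.7→36, 128 + 17.78 = 145.78→146, 128 + 17.78 = 145.78→146) → #249292
15%: (0 + 38.25 = 38.25→38, 128 + 19.05 = 147.05→147, 128 + 19.05 = 147.05→147) → #269393
27%: (0 + 68.85 = 68.85→69, 128 + 34.29 = 162.29→162, 128 + 34.29 = 162.29→162) → #45a2a2
28%: (0 + 71.4 = 71.4→71, 128 + 35.56 = 163.56→164, 128 + 35.56 = 163.56→164) → #47a4a4
58%: (0 + 147.9 = 147.9→148, 128 + 73.66 = 201.66→202, 128 + 73.66 = 201.66→202) → #94caca

#249292, #269393, #45a2a2, #47a4a4, #94caca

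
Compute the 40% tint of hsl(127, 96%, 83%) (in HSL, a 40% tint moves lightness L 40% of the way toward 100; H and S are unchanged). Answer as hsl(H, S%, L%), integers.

hsl(127, 96%, 90%)

L moves 40% from 83 toward 100: 83 + 6.8 = 89.8 → 90.
H and S are unchanged.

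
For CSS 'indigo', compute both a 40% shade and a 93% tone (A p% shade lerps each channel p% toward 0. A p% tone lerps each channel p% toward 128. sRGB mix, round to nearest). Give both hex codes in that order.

CSS indigo is rgb(75, 0, 130).
40% shade:
  R: 75 − 30 = 45 → 45
  G: 0 + 0 = 0 → 0
  B: 130 + 0.4×(0−130) = 130 − 52 = 78 → 78
  → #2d004e
93% tone:
  R: 75 + 0.93×(128−75) = 75 + 49.29 = 124.29 → 124
  G: 0 + 119.04 = 119.04 → 119
  B: 130 + 0.93×(128−130) = 130 − 1.86 = 128.14 → 128
  → #7c7780

#2d004e, #7c7780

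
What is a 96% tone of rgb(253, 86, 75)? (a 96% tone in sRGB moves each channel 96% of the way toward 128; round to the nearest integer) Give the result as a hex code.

Per channel, c → c + 0.96(128 − c):
  R: 253 + 0.96×(128−253) = 253 − 120 = 133 → 133
  G: 86 + 0.96×(128−86) = 86 + 40.32 = 126.32 → 126
  B: 75 + 50.88 = 125.88 → 126
rgb(133, 126, 126) = #857E7E.

#857E7E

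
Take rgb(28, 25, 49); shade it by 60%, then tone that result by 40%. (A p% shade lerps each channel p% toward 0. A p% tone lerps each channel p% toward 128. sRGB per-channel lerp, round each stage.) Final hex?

Per channel, c → c + 0.6(0 − c):
  R: 28 − 16.8 = 11.2 → 11
  G: 25 − 15 = 10 → 10
  B: 49 + 0.6×(0−49) = 49 − 29.4 = 19.6 → 20
After the shade: rgb(11, 10, 20) = #0B0A14.
Lerp each channel 40% toward 128:
  R: 11 + 46.8 = 57.8 → 58
  G: 10 + 0.4×(128−10) = 10 + 47.2 = 57.2 → 57
  B: 20 + 0.4×(128−20) = 20 + 43.2 = 63.2 → 63
rgb(58, 57, 63) = #3A393F.

#3A393F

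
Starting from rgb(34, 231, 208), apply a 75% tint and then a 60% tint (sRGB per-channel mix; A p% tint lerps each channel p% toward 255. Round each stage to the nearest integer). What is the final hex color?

A 75% tint moves each channel 75% toward 255:
  R: 34 + 0.75×(255−34) = 34 + 165.75 = 199.75 → 200
  G: 231 + 18 = 249 → 249
  B: 208 + 35.25 = 243.25 → 243
After the tint: rgb(200, 249, 243) = #C8F9F3.
Per channel, c → c + 0.6(255 − c):
  R: 200 + 0.6×(255−200) = 200 + 33 = 233 → 233
  G: 249 + 3.6 = 252.6 → 253
  B: 243 + 7.2 = 250.2 → 250
rgb(233, 253, 250) = #E9FDFA.

#E9FDFA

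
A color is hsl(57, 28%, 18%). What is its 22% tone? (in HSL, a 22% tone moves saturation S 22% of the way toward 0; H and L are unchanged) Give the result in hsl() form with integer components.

hsl(57, 22%, 18%)

S moves 22% from 28 toward 0: 28 − 6.16 = 21.84 → 22.
H and L are unchanged.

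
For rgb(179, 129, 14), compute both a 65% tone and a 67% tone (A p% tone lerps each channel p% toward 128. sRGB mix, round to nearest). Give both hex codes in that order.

65% tone:
  R: 179 + 0.65×(128−179) = 179 − 33.15 = 145.85 → 146
  G: 129 + 0.65×(128−129) = 129 − 0.65 = 128.35 → 128
  B: 14 + 74.1 = 88.1 → 88
  → #928058
67% tone:
  R: 179 − 34.17 = 144.83 → 145
  G: 129 + 0.67×(128−129) = 129 − 0.67 = 128.33 → 128
  B: 14 + 76.38 = 90.38 → 90
  → #91805a

#928058, #91805a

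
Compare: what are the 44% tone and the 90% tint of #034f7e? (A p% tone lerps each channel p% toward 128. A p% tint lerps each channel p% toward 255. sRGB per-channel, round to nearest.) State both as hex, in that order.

#034f7e is rgb(3, 79, 126).
44% tone:
  R: 3 + 0.44×(128−3) = 3 + 55 = 58 → 58
  G: 79 + 21.56 = 100.56 → 101
  B: 126 + 0.44×(128−126) = 126 + 0.88 = 126.88 → 127
  → #3a657f
90% tint:
  R: 3 + 0.9×(255−3) = 3 + 226.8 = 229.8 → 230
  G: 79 + 158.4 = 237.4 → 237
  B: 126 + 0.9×(255−126) = 126 + 116.1 = 242.1 → 242
  → #e6edf2

#3a657f, #e6edf2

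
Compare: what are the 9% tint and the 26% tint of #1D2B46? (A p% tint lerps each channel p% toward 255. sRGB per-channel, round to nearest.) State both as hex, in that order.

#313E57, #586276

#1D2B46 is rgb(29, 43, 70).
9% tint:
  R: 29 + 20.34 = 49.34 → 49
  G: 43 + 0.09×(255−43) = 43 + 19.08 = 62.08 → 62
  B: 70 + 0.09×(255−70) = 70 + 16.65 = 86.65 → 87
  → #313E57
26% tint:
  R: 29 + 0.26×(255−29) = 29 + 58.76 = 87.76 → 88
  G: 43 + 0.26×(255−43) = 43 + 55.12 = 98.12 → 98
  B: 70 + 0.26×(255−70) = 70 + 48.1 = 118.1 → 118
  → #586276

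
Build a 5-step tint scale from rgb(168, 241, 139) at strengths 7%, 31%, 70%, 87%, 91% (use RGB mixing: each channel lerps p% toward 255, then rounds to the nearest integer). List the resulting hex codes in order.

#aef293, #c3f5af, #e5fbdc, #f4fdf0, #f7fef5

7%: (168 + 6.09 = 174.09→174, 241 + 0.98 = 241.98→242, 139 + 8.12 = 147.12→147) → #aef293
31%: (168 + 26.97 = 194.97→195, 241 + 4.34 = 245.34→245, 139 + 35.96 = 174.96→175) → #c3f5af
70%: (168 + 60.9 = 228.9→229, 241 + 9.8 = 250.8→251, 139 + 81.2 = 220.2→220) → #e5fbdc
87%: (168 + 75.69 = 243.69→244, 241 + 12.18 = 253.18→253, 139 + 100.92 = 239.92→240) → #f4fdf0
91%: (168 + 79.17 = 247.17→247, 241 + 12.74 = 253.74→254, 139 + 105.56 = 244.56→245) → #f7fef5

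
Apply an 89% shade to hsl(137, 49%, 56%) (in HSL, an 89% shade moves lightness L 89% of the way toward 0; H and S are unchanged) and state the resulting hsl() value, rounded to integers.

L moves 89% from 56 toward 0: 56 − 49.84 = 6.16 → 6.
H and S are unchanged.

hsl(137, 49%, 6%)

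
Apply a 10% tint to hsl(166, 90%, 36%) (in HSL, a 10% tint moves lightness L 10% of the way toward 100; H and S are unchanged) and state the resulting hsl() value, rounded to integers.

L moves 10% from 36 toward 100: 36 + 6.4 = 42.4 → 42.
H and S are unchanged.

hsl(166, 90%, 42%)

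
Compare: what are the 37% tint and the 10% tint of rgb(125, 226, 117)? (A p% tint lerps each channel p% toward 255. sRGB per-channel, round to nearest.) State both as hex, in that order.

37% tint:
  R: 125 + 0.37×(255−125) = 125 + 48.1 = 173.1 → 173
  G: 226 + 0.37×(255−226) = 226 + 10.73 = 236.73 → 237
  B: 117 + 0.37×(255−117) = 117 + 51.06 = 168.06 → 168
  → #ADEDA8
10% tint:
  R: 125 + 0.1×(255−125) = 125 + 13 = 138 → 138
  G: 226 + 0.1×(255−226) = 226 + 2.9 = 228.9 → 229
  B: 117 + 0.1×(255−117) = 117 + 13.8 = 130.8 → 131
  → #8AE583

#ADEDA8, #8AE583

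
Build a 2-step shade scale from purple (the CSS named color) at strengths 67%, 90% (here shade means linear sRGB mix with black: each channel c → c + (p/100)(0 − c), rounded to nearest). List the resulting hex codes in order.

#2A002A, #0D000D

CSS purple is rgb(128, 0, 128).
67%: (128 − 85.76 = 42.24→42, 0→0, 128 − 85.76 = 42.24→42) → #2A002A
90%: (128 − 115.2 = 12.8→13, 0→0, 128 − 115.2 = 12.8→13) → #0D000D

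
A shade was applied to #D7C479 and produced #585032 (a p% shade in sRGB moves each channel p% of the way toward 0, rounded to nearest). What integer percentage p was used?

59%

#D7C479 is rgb(215, 196, 121); #585032 is rgb(88, 80, 50).
On the R channel (widest range): 88 ≈ 215 + (p/100)(0 − 215), so p ≈ 100×(88 − 215)/(0 − 215) = -12700/-215 = 59.07.
p = 59 reproduces all three channels after rounding.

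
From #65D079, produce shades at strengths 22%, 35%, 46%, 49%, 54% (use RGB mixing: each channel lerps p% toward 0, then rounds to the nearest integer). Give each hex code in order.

#65D079 is rgb(101, 208, 121).
22%: (101 − 22.22 = 78.78→79, 208 − 45.76 = 162.24→162, 121 − 26.62 = 94.38→94) → #4FA25E
35%: (101 − 35.35 = 65.65→66, 208 − 72.8 = 135.2→135, 121 − 42.35 = 78.65→79) → #42874F
46%: (101 − 46.46 = 54.54→55, 208 − 95.68 = 112.32→112, 121 − 55.66 = 65.34→65) → #377041
49%: (101 − 49.49 = 51.51→52, 208 − 101.92 = 106.08→106, 121 − 59.29 = 61.71→62) → #346A3E
54%: (101 − 54.54 = 46.46→46, 208 − 112.32 = 95.68→96, 121 − 65.34 = 55.66→56) → #2E6038

#4FA25E, #42874F, #377041, #346A3E, #2E6038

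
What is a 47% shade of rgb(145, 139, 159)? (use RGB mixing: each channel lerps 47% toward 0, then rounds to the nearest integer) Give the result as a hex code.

Per channel, c → c + 0.47(0 − c):
  R: 145 + 0.47×(0−145) = 145 − 68.15 = 76.85 → 77
  G: 139 + 0.47×(0−139) = 139 − 65.33 = 73.67 → 74
  B: 159 − 74.73 = 84.27 → 84
rgb(77, 74, 84) = #4d4a54.

#4d4a54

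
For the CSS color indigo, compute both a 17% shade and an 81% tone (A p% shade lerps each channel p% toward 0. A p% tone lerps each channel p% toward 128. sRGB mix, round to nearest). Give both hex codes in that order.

CSS indigo is rgb(75, 0, 130).
17% shade:
  R: 75 + 0.17×(0−75) = 75 − 12.75 = 62.25 → 62
  G: 0 + 0.17×(0−0) = 0 + 0 = 0 → 0
  B: 130 + 0.17×(0−130) = 130 − 22.1 = 107.9 → 108
  → #3E006C
81% tone:
  R: 75 + 42.93 = 117.93 → 118
  G: 0 + 0.81×(128−0) = 0 + 103.68 = 103.68 → 104
  B: 130 + 0.81×(128−130) = 130 − 1.62 = 128.38 → 128
  → #766880

#3E006C, #766880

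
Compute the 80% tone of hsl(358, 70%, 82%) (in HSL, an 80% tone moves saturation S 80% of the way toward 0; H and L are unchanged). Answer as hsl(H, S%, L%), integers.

hsl(358, 14%, 82%)

S moves 80% from 70 toward 0: 70 − 56 = 14 → 14.
H and L are unchanged.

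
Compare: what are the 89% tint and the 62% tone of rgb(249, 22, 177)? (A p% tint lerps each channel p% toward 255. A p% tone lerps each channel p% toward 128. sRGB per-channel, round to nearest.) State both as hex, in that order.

#fee5f6, #ae5893

89% tint:
  R: 249 + 5.34 = 254.34 → 254
  G: 22 + 207.37 = 229.37 → 229
  B: 177 + 0.89×(255−177) = 177 + 69.42 = 246.42 → 246
  → #fee5f6
62% tone:
  R: 249 − 75.02 = 173.98 → 174
  G: 22 + 0.62×(128−22) = 22 + 65.72 = 87.72 → 88
  B: 177 − 30.38 = 146.62 → 147
  → #ae5893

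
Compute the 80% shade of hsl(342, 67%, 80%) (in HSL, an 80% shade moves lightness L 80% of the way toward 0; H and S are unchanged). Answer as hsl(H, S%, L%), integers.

L moves 80% from 80 toward 0: 80 − 64 = 16 → 16.
H and S are unchanged.

hsl(342, 67%, 16%)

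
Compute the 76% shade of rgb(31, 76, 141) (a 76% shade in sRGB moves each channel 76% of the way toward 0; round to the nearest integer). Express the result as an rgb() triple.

Per channel, c → c + 0.76(0 − c):
  R: 31 + 0.76×(0−31) = 31 − 23.56 = 7.44 → 7
  G: 76 + 0.76×(0−76) = 76 − 57.76 = 18.24 → 18
  B: 141 − 107.16 = 33.84 → 34

rgb(7, 18, 34)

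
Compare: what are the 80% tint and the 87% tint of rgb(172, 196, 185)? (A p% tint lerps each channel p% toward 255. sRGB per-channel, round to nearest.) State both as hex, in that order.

#EEF3F1, #F4F7F6

80% tint:
  R: 172 + 66.4 = 238.4 → 238
  G: 196 + 47.2 = 243.2 → 243
  B: 185 + 56 = 241 → 241
  → #EEF3F1
87% tint:
  R: 172 + 72.21 = 244.21 → 244
  G: 196 + 0.87×(255−196) = 196 + 51.33 = 247.33 → 247
  B: 185 + 0.87×(255−185) = 185 + 60.9 = 245.9 → 246
  → #F4F7F6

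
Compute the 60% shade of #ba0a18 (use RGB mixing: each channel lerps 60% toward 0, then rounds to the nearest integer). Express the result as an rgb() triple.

rgb(74, 4, 10)

#ba0a18 is rgb(186, 10, 24).
A 60% shade moves each channel 60% toward 0:
  R: 186 + 0.6×(0−186) = 186 − 111.6 = 74.4 → 74
  G: 10 − 6 = 4 → 4
  B: 24 + 0.6×(0−24) = 24 − 14.4 = 9.6 → 10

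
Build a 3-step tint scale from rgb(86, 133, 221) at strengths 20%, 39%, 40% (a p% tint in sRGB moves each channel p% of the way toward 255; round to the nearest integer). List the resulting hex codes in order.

#789DE4, #98B5EA, #9AB6EB

20%: (86 + 33.8 = 119.8→120, 133 + 24.4 = 157.4→157, 221 + 6.8 = 227.8→228) → #789DE4
39%: (86 + 65.91 = 151.91→152, 133 + 47.58 = 180.58→181, 221 + 13.26 = 234.26→234) → #98B5EA
40%: (86 + 67.6 = 153.6→154, 133 + 48.8 = 181.8→182, 221 + 13.6 = 234.6→235) → #9AB6EB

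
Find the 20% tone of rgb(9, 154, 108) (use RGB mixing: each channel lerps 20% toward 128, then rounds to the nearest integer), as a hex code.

Per channel, c → c + 0.2(128 − c):
  R: 9 + 0.2×(128−9) = 9 + 23.8 = 32.8 → 33
  G: 154 − 5.2 = 148.8 → 149
  B: 108 + 4 = 112 → 112
rgb(33, 149, 112) = #219570.

#219570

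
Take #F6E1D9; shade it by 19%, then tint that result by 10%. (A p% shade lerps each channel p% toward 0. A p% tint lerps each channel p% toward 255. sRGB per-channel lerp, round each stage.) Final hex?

#F6E1D9 is rgb(246, 225, 217).
A 19% shade moves each channel 19% toward 0:
  R: 246 + 0.19×(0−246) = 246 − 46.74 = 199.26 → 199
  G: 225 + 0.19×(0−225) = 225 − 42.75 = 182.25 → 182
  B: 217 + 0.19×(0−217) = 217 − 41.23 = 175.77 → 176
After the shade: rgb(199, 182, 176) = #C7B6B0.
Per channel, c → c + 0.1(255 − c):
  R: 199 + 0.1×(255−199) = 199 + 5.6 = 204.6 → 205
  G: 182 + 7.3 = 189.3 → 189
  B: 176 + 7.9 = 183.9 → 184
rgb(205, 189, 184) = #CDBDB8.

#CDBDB8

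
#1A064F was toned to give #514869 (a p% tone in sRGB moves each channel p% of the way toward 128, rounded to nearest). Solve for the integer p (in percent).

#1A064F is rgb(26, 6, 79); #514869 is rgb(81, 72, 105).
On the G channel (widest range): 72 ≈ 6 + (p/100)(128 − 6), so p ≈ 100×(72 − 6)/(128 − 6) = 6600/122 = 54.10.
p = 54 reproduces all three channels after rounding.

54%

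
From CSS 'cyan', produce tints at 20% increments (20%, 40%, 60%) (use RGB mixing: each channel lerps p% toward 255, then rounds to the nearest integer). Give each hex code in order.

#33ffff, #66ffff, #99ffff

CSS cyan is rgb(0, 255, 255).
20%: (0 + 51 = 51→51, 255→255, 255→255) → #33ffff
40%: (0 + 102 = 102→102, 255→255, 255→255) → #66ffff
60%: (0 + 153 = 153→153, 255→255, 255→255) → #99ffff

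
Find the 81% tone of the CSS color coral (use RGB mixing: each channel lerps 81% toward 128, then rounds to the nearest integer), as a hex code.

CSS coral is rgb(255, 127, 80).
Per channel, c → c + 0.81(128 − c):
  R: 255 + 0.81×(128−255) = 255 − 102.87 = 152.13 → 152
  G: 127 + 0.81 = 127.81 → 128
  B: 80 + 0.81×(128−80) = 80 + 38.88 = 118.88 → 119
rgb(152, 128, 119) = #988077.

#988077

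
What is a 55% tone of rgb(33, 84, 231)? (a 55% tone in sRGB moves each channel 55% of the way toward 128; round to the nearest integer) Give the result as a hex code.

Lerp each channel 55% toward 128:
  R: 33 + 0.55×(128−33) = 33 + 52.25 = 85.25 → 85
  G: 84 + 24.2 = 108.2 → 108
  B: 231 + 0.55×(128−231) = 231 − 56.65 = 174.35 → 174
rgb(85, 108, 174) = #556CAE.

#556CAE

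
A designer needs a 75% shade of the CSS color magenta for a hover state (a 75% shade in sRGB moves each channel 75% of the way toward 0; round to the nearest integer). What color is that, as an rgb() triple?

CSS magenta is rgb(255, 0, 255).
A 75% shade moves each channel 75% toward 0:
  R: 255 + 0.75×(0−255) = 255 − 191.25 = 63.75 → 64
  G: 0 + 0 = 0 → 0
  B: 255 − 191.25 = 63.75 → 64

rgb(64, 0, 64)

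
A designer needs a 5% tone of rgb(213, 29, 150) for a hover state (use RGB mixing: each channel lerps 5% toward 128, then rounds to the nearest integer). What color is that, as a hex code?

Lerp each channel 5% toward 128:
  R: 213 + 0.05×(128−213) = 213 − 4.25 = 208.75 → 209
  G: 29 + 0.05×(128−29) = 29 + 4.95 = 33.95 → 34
  B: 150 − 1.1 = 148.9 → 149
rgb(209, 34, 149) = #D12295.

#D12295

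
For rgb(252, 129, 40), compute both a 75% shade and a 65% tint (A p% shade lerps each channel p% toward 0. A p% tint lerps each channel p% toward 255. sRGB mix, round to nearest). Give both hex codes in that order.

75% shade:
  R: 252 + 0.75×(0−252) = 252 − 189 = 63 → 63
  G: 129 + 0.75×(0−129) = 129 − 96.75 = 32.25 → 32
  B: 40 − 30 = 10 → 10
  → #3f200a
65% tint:
  R: 252 + 0.65×(255−252) = 252 + 1.95 = 253.95 → 254
  G: 129 + 0.65×(255−129) = 129 + 81.9 = 210.9 → 211
  B: 40 + 139.75 = 179.75 → 180
  → #fed3b4

#3f200a, #fed3b4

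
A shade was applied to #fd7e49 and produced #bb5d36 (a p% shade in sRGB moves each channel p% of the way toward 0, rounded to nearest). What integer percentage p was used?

#fd7e49 is rgb(253, 126, 73); #bb5d36 is rgb(187, 93, 54).
On the R channel (widest range): 187 ≈ 253 + (p/100)(0 − 253), so p ≈ 100×(187 − 253)/(0 − 253) = -6600/-253 = 26.09.
p = 26 reproduces all three channels after rounding.

26%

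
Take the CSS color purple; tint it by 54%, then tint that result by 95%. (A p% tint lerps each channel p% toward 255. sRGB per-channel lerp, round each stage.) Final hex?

#fcf9fc

CSS purple is rgb(128, 0, 128).
A 54% tint moves each channel 54% toward 255:
  R: 128 + 0.54×(255−128) = 128 + 68.58 = 196.58 → 197
  G: 0 + 137.7 = 137.7 → 138
  B: 128 + 0.54×(255−128) = 128 + 68.58 = 196.58 → 197
After the tint: rgb(197, 138, 197) = #c58ac5.
Per channel, c → c + 0.95(255 − c):
  R: 197 + 55.1 = 252.1 → 252
  G: 138 + 0.95×(255−138) = 138 + 111.15 = 249.15 → 249
  B: 197 + 0.95×(255−197) = 197 + 55.1 = 252.1 → 252
rgb(252, 249, 252) = #fcf9fc.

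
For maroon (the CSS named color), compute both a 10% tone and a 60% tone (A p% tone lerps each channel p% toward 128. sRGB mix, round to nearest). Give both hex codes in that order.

CSS maroon is rgb(128, 0, 0).
10% tone:
  R: 128 + 0 = 128 → 128
  G: 0 + 0.1×(128−0) = 0 + 12.8 = 12.8 → 13
  B: 0 + 0.1×(128−0) = 0 + 12.8 = 12.8 → 13
  → #800d0d
60% tone:
  R: 128 + 0 = 128 → 128
  G: 0 + 0.6×(128−0) = 0 + 76.8 = 76.8 → 77
  B: 0 + 76.8 = 76.8 → 77
  → #804d4d

#800d0d, #804d4d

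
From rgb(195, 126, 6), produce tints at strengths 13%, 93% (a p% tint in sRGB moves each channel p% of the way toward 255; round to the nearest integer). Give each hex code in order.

13%: (195 + 7.8 = 202.8→203, 126 + 16.77 = 142.77→143, 6 + 32.37 = 38.37→38) → #cb8f26
93%: (195 + 55.8 = 250.8→251, 126 + 119.97 = 245.97→246, 6 + 231.57 = 237.57→238) → #fbf6ee

#cb8f26, #fbf6ee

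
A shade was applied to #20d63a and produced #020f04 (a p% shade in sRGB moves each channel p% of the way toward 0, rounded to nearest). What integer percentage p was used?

93%

#20d63a is rgb(32, 214, 58); #020f04 is rgb(2, 15, 4).
On the G channel (widest range): 15 ≈ 214 + (p/100)(0 − 214), so p ≈ 100×(15 − 214)/(0 − 214) = -19900/-214 = 92.99.
p = 93 reproduces all three channels after rounding.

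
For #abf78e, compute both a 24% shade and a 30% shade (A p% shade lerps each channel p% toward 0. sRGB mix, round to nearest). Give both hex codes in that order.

#abf78e is rgb(171, 247, 142).
24% shade:
  R: 171 − 41.04 = 129.96 → 130
  G: 247 − 59.28 = 187.72 → 188
  B: 142 − 34.08 = 107.92 → 108
  → #82bc6c
30% shade:
  R: 171 − 51.3 = 119.7 → 120
  G: 247 − 74.1 = 172.9 → 173
  B: 142 + 0.3×(0−142) = 142 − 42.6 = 99.4 → 99
  → #78ad63

#82bc6c, #78ad63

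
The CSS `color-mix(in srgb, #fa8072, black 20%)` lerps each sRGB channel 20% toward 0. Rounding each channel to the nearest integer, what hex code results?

#c8665b

#fa8072 is rgb(250, 128, 114).
Per channel, c → c + 0.2(0 − c):
  R: 250 + 0.2×(0−250) = 250 − 50 = 200 → 200
  G: 128 − 25.6 = 102.4 → 102
  B: 114 − 22.8 = 91.2 → 91
rgb(200, 102, 91) = #c8665b.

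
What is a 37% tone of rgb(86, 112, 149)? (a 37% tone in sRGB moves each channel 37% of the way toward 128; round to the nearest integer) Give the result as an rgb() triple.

Lerp each channel 37% toward 128:
  R: 86 + 0.37×(128−86) = 86 + 15.54 = 101.54 → 102
  G: 112 + 0.37×(128−112) = 112 + 5.92 = 117.92 → 118
  B: 149 − 7.77 = 141.23 → 141

rgb(102, 118, 141)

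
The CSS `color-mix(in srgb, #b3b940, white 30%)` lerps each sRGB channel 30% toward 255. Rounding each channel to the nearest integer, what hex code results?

#b3b940 is rgb(179, 185, 64).
A 30% tint moves each channel 30% toward 255:
  R: 179 + 0.3×(255−179) = 179 + 22.8 = 201.8 → 202
  G: 185 + 21 = 206 → 206
  B: 64 + 0.3×(255−64) = 64 + 57.3 = 121.3 → 121
rgb(202, 206, 121) = #cace79.

#cace79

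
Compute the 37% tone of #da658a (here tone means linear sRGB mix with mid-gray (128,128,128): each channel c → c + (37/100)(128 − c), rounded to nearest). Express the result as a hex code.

#b96f86

#da658a is rgb(218, 101, 138).
Per channel, c → c + 0.37(128 − c):
  R: 218 − 33.3 = 184.7 → 185
  G: 101 + 0.37×(128−101) = 101 + 9.99 = 110.99 → 111
  B: 138 − 3.7 = 134.3 → 134
rgb(185, 111, 134) = #b96f86.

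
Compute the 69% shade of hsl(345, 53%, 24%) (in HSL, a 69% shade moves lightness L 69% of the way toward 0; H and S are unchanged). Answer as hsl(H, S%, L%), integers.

L moves 69% from 24 toward 0: 24 − 16.56 = 7.44 → 7.
H and S are unchanged.

hsl(345, 53%, 7%)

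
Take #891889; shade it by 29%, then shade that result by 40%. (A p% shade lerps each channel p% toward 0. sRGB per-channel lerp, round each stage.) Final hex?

#3A0A3A

#891889 is rgb(137, 24, 137).
Per channel, c → c + 0.29(0 − c):
  R: 137 + 0.29×(0−137) = 137 − 39.73 = 97.27 → 97
  G: 24 + 0.29×(0−24) = 24 − 6.96 = 17.04 → 17
  B: 137 − 39.73 = 97.27 → 97
After the shade: rgb(97, 17, 97) = #611161.
A 40% shade moves each channel 40% toward 0:
  R: 97 + 0.4×(0−97) = 97 − 38.8 = 58.2 → 58
  G: 17 − 6.8 = 10.2 → 10
  B: 97 − 38.8 = 58.2 → 58
rgb(58, 10, 58) = #3A0A3A.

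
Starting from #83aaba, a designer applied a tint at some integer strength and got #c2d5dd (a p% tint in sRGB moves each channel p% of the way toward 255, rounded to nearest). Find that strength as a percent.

#83aaba is rgb(131, 170, 186); #c2d5dd is rgb(194, 213, 221).
On the R channel (widest range): 194 ≈ 131 + (p/100)(255 − 131), so p ≈ 100×(194 − 131)/(255 − 131) = 6300/124 = 50.81.
p = 51 reproduces all three channels after rounding.

51%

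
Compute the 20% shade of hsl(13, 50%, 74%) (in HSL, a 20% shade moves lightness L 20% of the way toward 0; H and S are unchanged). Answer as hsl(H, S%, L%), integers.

hsl(13, 50%, 59%)

L moves 20% from 74 toward 0: 74 − 14.8 = 59.2 → 59.
H and S are unchanged.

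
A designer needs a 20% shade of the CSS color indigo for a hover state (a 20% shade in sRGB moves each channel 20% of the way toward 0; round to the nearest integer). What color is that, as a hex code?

#3c0068

CSS indigo is rgb(75, 0, 130).
A 20% shade moves each channel 20% toward 0:
  R: 75 − 15 = 60 → 60
  G: 0 + 0.2×(0−0) = 0 + 0 = 0 → 0
  B: 130 + 0.2×(0−130) = 130 − 26 = 104 → 104
rgb(60, 0, 104) = #3c0068.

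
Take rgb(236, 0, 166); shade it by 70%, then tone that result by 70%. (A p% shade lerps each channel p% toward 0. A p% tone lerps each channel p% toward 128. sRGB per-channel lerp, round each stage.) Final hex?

Per channel, c → c + 0.7(0 − c):
  R: 236 + 0.7×(0−236) = 236 − 165.2 = 70.8 → 71
  G: 0 + 0.7×(0−0) = 0 + 0 = 0 → 0
  B: 166 − 116.2 = 49.8 → 50
After the shade: rgb(71, 0, 50) = #470032.
A 70% tone moves each channel 70% toward 128:
  R: 71 + 0.7×(128−71) = 71 + 39.9 = 110.9 → 111
  G: 0 + 0.7×(128−0) = 0 + 89.6 = 89.6 → 90
  B: 50 + 0.7×(128−50) = 50 + 54.6 = 104.6 → 105
rgb(111, 90, 105) = #6F5A69.

#6F5A69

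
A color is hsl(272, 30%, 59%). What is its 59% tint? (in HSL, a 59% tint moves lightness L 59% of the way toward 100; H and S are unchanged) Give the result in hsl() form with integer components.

hsl(272, 30%, 83%)

L moves 59% from 59 toward 100: 59 + 24.19 = 83.19 → 83.
H and S are unchanged.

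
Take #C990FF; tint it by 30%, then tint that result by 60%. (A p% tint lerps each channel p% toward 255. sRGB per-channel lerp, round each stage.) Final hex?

#C990FF is rgb(201, 144, 255).
Lerp each channel 30% toward 255:
  R: 201 + 16.2 = 217.2 → 217
  G: 144 + 0.3×(255−144) = 144 + 33.3 = 177.3 → 177
  B: 255 + 0.3×(255−255) = 255 + 0 = 255 → 255
After the tint: rgb(217, 177, 255) = #D9B1FF.
Per channel, c → c + 0.6(255 − c):
  R: 217 + 22.8 = 239.8 → 240
  G: 177 + 46.8 = 223.8 → 224
  B: 255 + 0.6×(255−255) = 255 + 0 = 255 → 255
rgb(240, 224, 255) = #F0E0FF.

#F0E0FF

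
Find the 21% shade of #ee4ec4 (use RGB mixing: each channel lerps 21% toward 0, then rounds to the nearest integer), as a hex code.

#bc3e9b

#ee4ec4 is rgb(238, 78, 196).
A 21% shade moves each channel 21% toward 0:
  R: 238 + 0.21×(0−238) = 238 − 49.98 = 188.02 → 188
  G: 78 + 0.21×(0−78) = 78 − 16.38 = 61.62 → 62
  B: 196 + 0.21×(0−196) = 196 − 41.16 = 154.84 → 155
rgb(188, 62, 155) = #bc3e9b.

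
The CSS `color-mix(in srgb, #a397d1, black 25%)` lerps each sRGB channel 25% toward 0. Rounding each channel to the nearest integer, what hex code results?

#a397d1 is rgb(163, 151, 209).
Lerp each channel 25% toward 0:
  R: 163 − 40.75 = 122.25 → 122
  G: 151 + 0.25×(0−151) = 151 − 37.75 = 113.25 → 113
  B: 209 + 0.25×(0−209) = 209 − 52.25 = 156.75 → 157
rgb(122, 113, 157) = #7a719d.

#7a719d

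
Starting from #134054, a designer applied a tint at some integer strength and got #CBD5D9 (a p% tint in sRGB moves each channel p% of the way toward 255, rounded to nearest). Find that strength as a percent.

#134054 is rgb(19, 64, 84); #CBD5D9 is rgb(203, 213, 217).
On the R channel (widest range): 203 ≈ 19 + (p/100)(255 − 19), so p ≈ 100×(203 − 19)/(255 − 19) = 18400/236 = 77.97.
p = 78 reproduces all three channels after rounding.

78%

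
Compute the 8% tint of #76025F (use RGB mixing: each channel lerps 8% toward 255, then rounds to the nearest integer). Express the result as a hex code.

#76025F is rgb(118, 2, 95).
Lerp each channel 8% toward 255:
  R: 118 + 10.96 = 128.96 → 129
  G: 2 + 0.08×(255−2) = 2 + 20.24 = 22.24 → 22
  B: 95 + 0.08×(255−95) = 95 + 12.8 = 107.8 → 108
rgb(129, 22, 108) = #81166C.

#81166C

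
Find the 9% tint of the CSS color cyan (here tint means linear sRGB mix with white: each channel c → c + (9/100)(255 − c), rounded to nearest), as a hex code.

#17FFFF

CSS cyan is rgb(0, 255, 255).
Lerp each channel 9% toward 255:
  R: 0 + 22.95 = 22.95 → 23
  G: 255 + 0.09×(255−255) = 255 + 0 = 255 → 255
  B: 255 + 0.09×(255−255) = 255 + 0 = 255 → 255
rgb(23, 255, 255) = #17FFFF.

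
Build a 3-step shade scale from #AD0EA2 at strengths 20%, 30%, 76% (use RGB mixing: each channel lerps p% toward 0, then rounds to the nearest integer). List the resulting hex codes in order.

#AD0EA2 is rgb(173, 14, 162).
20%: (173 − 34.6 = 138.4→138, 14 − 2.8 = 11.2→11, 162 − 32.4 = 129.6→130) → #8A0B82
30%: (173 − 51.9 = 121.1→121, 14 − 4.2 = 9.8→10, 162 − 48.6 = 113.4→113) → #790A71
76%: (173 − 131.48 = 41.52→42, 14 − 10.64 = 3.36→3, 162 − 123.12 = 38.88→39) → #2A0327

#8A0B82, #790A71, #2A0327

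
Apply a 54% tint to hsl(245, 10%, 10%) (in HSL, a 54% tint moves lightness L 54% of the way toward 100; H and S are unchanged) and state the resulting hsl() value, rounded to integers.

L moves 54% from 10 toward 100: 10 + 48.6 = 58.6 → 59.
H and S are unchanged.

hsl(245, 10%, 59%)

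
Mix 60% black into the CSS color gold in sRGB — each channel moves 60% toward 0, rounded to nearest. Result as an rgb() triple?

rgb(102, 86, 0)

CSS gold is rgb(255, 215, 0).
Per channel, c → c + 0.6(0 − c):
  R: 255 + 0.6×(0−255) = 255 − 153 = 102 → 102
  G: 215 + 0.6×(0−215) = 215 − 129 = 86 → 86
  B: 0 + 0.6×(0−0) = 0 + 0 = 0 → 0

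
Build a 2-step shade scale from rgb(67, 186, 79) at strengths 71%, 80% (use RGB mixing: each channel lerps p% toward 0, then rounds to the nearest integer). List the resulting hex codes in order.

71%: (67 − 47.57 = 19.43→19, 186 − 132.06 = 53.94→54, 79 − 56.09 = 22.91→23) → #133617
80%: (67 − 53.6 = 13.4→13, 186 − 148.8 = 37.2→37, 79 − 63.2 = 15.8→16) → #0d2510

#133617, #0d2510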